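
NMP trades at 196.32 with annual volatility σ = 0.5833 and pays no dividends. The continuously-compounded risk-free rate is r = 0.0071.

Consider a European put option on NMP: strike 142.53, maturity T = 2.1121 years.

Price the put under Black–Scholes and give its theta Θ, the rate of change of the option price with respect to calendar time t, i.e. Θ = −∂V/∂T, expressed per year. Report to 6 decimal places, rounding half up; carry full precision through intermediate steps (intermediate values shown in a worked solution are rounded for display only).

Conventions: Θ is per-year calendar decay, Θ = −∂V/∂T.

σ√T = 0.5833·√2.1121 = 0.847714
d₁ = (ln(S/K) + (r+σ²/2)T) / (σ√T) = (ln(196.32/142.53) + (0.0071+0.5833²/2)·2.1121) / 0.847714 = (0.320193 + 0.374305) / 0.847714 = 0.819261
d₂ = d₁ − σ√T = 0.819261 − 0.847714 = -0.028453
e^{−rT} = 0.985116
N(−d₁) = 0.206319,  N(−d₂) = 0.511350
Put price V = K·e^{−rT}·N(−d₂) − S·N(−d₁) = 71.797860 − 40.504507 = 31.293353
φ(d₁) = (1/√(2π))·e^{−d₁²/2} = 0.285209
Θ = −S·φ(d₁)·σ/(2√T) + r·K·e^{−rT}·N(−d₂) = −11.236541 + 0.509765 = -10.726777

price = 31.293353
Θ = -10.726777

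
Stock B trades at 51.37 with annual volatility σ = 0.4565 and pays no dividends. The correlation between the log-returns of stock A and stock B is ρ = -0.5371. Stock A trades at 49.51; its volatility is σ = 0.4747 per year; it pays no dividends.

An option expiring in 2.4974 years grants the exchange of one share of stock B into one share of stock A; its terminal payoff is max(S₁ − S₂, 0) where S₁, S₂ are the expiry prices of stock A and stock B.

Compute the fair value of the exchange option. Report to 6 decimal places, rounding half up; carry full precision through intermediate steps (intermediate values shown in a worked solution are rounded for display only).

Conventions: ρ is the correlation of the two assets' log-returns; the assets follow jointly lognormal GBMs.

σ_eff = √(σ₁² + σ₂² − 2ρσ₁σ₂) = √(0.4747² + 0.4565² − 2·-0.5371·0.4747·0.4565) = 0.816402
d₁ = (ln(S₁/S₂) + (q₂ − q₁ + σ_eff²/2)T) / (σ_eff√T) = (ln(49.51/51.37) + (0.0 − 0.0 + 0.333256)·2.4974) / 1.290173 = 0.616502
d₂ = d₁ − σ_eff√T = 0.616502 − 1.290173 = -0.673672
N(d₁) = 0.731218,  N(d₂) = 0.250260
V = S₁·e^{−q₁T}·N(d₁) − S₂·e^{−q₂T}·N(d₂) = 36.202615 − 12.855857 = 23.346758
Key observation: r never enters — measured in units of stock B, the claim is a call on S₁/S₂ struck at 1, so only the dividend yields and σ_eff matter.

exchange price = 23.346758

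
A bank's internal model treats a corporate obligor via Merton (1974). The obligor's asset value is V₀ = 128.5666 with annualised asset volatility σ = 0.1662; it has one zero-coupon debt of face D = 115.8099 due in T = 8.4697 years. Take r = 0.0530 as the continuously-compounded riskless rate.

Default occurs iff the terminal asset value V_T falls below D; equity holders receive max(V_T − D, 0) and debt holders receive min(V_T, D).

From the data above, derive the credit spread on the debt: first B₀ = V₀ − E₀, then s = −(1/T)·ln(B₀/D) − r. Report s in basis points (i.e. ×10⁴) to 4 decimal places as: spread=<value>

With assets at 128.5666 and a single debt payment of 115.8099 at 8.4697 years:
d₁ = [ln(V₀/D) + (r + σ²/2)T] / (σ√T)
   = [ln(128.5666/115.8099) + (0.0530 + 0.5·0.1662²)·8.4697] / (0.1662·√8.4697)
   = [0.104497 + 0.565871] / 0.483688 = 1.385952
d₂ = d₁ − σ√T = 1.385952 − 0.483688 = 0.902264
N(d₁) = 0.917119,  N(d₂) = 0.816542,  e^(−rT) = 0.638334
E₀ = V₀·N(d₁) − D·e^(−rT)·N(d₂)
   = 128.5666·0.917119 − 115.8099·0.638334·0.816542 = 57.547755
B₀ = V₀ − E₀ = 128.5666 − 57.547755 = 71.018845
spread = −(1/T)·ln(B₀/D) − r = −(1/8.4697)·ln(71.018845/115.8099) − 0.0530 = 0.00473579
in basis points: 0.00473579 × 10⁴ = 47.3579 bp

spread=47.3579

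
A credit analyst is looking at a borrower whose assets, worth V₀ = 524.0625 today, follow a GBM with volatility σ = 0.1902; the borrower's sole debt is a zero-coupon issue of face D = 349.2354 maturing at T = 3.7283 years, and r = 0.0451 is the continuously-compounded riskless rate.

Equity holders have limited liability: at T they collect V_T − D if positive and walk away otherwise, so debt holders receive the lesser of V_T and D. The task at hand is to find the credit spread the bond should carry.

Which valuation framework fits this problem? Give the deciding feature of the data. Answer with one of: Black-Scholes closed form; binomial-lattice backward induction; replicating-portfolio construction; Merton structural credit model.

framework: Merton structural credit model

Key observation: a levered firm with one bullet debt due at 3.7283 years is the canonical structural-credit setup: equity is a call on the firm's assets struck at the face value.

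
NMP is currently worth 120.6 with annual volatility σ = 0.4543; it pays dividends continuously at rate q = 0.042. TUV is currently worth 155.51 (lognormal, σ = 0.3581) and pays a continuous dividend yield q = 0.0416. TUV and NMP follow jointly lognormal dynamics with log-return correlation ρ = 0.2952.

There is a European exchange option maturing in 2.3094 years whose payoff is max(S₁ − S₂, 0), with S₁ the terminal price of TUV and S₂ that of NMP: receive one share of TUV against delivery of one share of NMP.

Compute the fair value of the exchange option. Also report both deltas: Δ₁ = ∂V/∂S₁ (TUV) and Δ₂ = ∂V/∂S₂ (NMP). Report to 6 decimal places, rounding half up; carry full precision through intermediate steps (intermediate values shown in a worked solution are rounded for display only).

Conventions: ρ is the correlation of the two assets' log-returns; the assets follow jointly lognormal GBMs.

exchange price = 54.207025
Δ1 = 0.692800
Δ2 = -0.443866

σ_eff = √(σ₁² + σ₂² − 2ρσ₁σ₂) = √(0.3581² + 0.4543² − 2·0.2952·0.3581·0.4543) = 0.488441
d₁ = (ln(S₁/S₂) + (q₂ − q₁ + σ_eff²/2)T) / (σ_eff√T) = (ln(155.51/120.6) + (0.042 − 0.0416 + 0.119287)·2.3094) / 0.742270 = 0.714884
d₂ = d₁ − σ_eff√T = 0.714884 − 0.742270 = -0.027386
N(d₁) = 0.762660,  N(d₂) = 0.489076
V = S₁·e^{−q₁T}·N(d₁) − S₂·e^{−q₂T}·N(d₂) = 107.737266 − 53.530241 = 54.207025
Key observation: r never enters — measured in units of NMP, the claim is a call on S₁/S₂ struck at 1, so only the dividend yields and σ_eff matter.
Δ₁ = e^{−q₁T}·N(d₁) = 0.692800;  Δ₂ = −e^{−q₂T}·N(d₂) = -0.443866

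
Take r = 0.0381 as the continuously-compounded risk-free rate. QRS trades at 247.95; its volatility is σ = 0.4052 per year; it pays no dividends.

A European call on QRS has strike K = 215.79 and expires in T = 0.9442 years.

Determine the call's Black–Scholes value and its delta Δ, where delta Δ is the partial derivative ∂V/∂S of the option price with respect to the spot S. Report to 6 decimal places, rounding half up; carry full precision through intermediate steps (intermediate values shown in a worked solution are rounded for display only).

price = 58.884470
Δ = 0.739260

σ√T = 0.4052·√0.9442 = 0.393733
d₁ = (ln(S/K) + (r+σ²/2)T) / (σ√T) = (ln(247.95/215.79) + (0.0381+0.4052²/2)·0.9442) / 0.393733 = (0.138921 + 0.113487) / 0.393733 = 0.641065
d₂ = d₁ − σ√T = 0.641065 − 0.393733 = 0.247332
e^{−rT} = 0.964665
N(d₁) = 0.739260,  N(d₂) = 0.597674
Call price V = S·N(d₁) − K·e^{−rT}·N(d₂) = 183.299440 − 124.414970 = 58.884470
Δ = N(d₁) = 0.739260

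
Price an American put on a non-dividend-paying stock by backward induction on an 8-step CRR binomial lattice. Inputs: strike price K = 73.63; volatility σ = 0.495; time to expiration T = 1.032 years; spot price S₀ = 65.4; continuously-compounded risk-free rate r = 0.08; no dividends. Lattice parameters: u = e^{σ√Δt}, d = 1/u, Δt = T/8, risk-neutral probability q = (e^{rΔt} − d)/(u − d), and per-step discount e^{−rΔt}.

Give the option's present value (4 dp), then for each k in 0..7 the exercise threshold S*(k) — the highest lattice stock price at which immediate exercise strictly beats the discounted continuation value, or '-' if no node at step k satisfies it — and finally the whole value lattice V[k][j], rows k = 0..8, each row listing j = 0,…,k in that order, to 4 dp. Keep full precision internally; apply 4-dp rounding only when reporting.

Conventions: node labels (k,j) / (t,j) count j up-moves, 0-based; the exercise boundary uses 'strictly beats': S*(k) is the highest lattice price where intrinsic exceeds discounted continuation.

params: Δt=0.12900 u=1.19457 d=0.83712 q=0.48469 e^(-rΔt)=0.98973
t_8 payoffs: 57.8582 51.1236 41.5134 27.7996 8.2300 0.0000 0.0000 0.0000 0.0000
t_7: node(7,0) S=18.8406 payoff=54.7894 vs cont=54.0335 → 54.7894 [stop]  node(7,1) S=26.8855 payoff=46.7445 vs cont=45.9885 → 46.7445 [stop]  node(7,2) S=38.3656 payoff=35.2644 vs cont=34.5084 → 35.2644 [stop]  node(7,3) S=54.7477 payoff=18.8823 vs cont=18.1264 → 18.8823 [stop]  node(7,4) S=78.1249 payoff=0.0000 vs cont=4.1975 → 4.1975 [wait]  node(7,5) S=111.4842 payoff=0.0000 vs cont=0.0000 → 0.0000 [wait]  node(7,6) S=159.0880 payoff=0.0000 vs cont=0.0000 → 0.0000 [wait]  node(7,7) S=227.0185 payoff=0.0000 vs cont=0.0000 → 0.0000 [wait]  ⇒ S*(7)=54.7477
t_6: node(6,0) S=22.5064 payoff=51.1236 vs cont=50.3676 → 51.1236 [stop]  node(6,1) S=32.1166 payoff=41.5134 vs cont=40.7574 → 41.5134 [stop]  node(6,2) S=45.8304 payoff=27.7996 vs cont=27.0436 → 27.7996 [stop]  node(6,3) S=65.4000 payoff=8.2300 vs cont=11.6439 → 11.6439 [wait]  node(6,4) S=93.3258 payoff=0.0000 vs cont=2.1408 → 2.1408 [wait]  node(6,5) S=133.1758 payoff=0.0000 vs cont=0.0000 → 0.0000 [wait]  node(6,6) S=190.0419 payoff=0.0000 vs cont=0.0000 → 0.0000 [wait]  ⇒ S*(6)=45.8304
t_5: node(5,0) S=26.8855 payoff=46.7445 vs cont=45.9885 → 46.7445 [stop]  node(5,1) S=38.3656 payoff=35.2644 vs cont=34.5084 → 35.2644 [stop]  node(5,2) S=54.7477 payoff=18.8823 vs cont=19.7641 → 19.7641 [wait]  node(5,3) S=78.1249 payoff=0.0000 vs cont=6.9656 → 6.9656 [wait]  node(5,4) S=111.4842 payoff=0.0000 vs cont=1.0918 → 1.0918 [wait]  node(5,5) S=159.0880 payoff=0.0000 vs cont=0.0000 → 0.0000 [wait]  ⇒ S*(5)=38.3656
t_4: node(4,0) S=32.1166 payoff=41.5134 vs cont=40.7574 → 41.5134 [stop]  node(4,1) S=45.8304 payoff=27.7996 vs cont=27.4666 → 27.7996 [stop]  node(4,2) S=65.4000 payoff=8.2300 vs cont=13.4215 → 13.4215 [wait]  node(4,3) S=93.3258 payoff=0.0000 vs cont=4.0763 → 4.0763 [wait]  node(4,4) S=133.1758 payoff=0.0000 vs cont=0.5569 → 0.5569 [wait]  ⇒ S*(4)=45.8304
t_3: node(3,0) S=38.3656 payoff=35.2644 vs cont=34.5084 → 35.2644 [stop]  node(3,1) S=54.7477 payoff=18.8823 vs cont=20.6168 → 20.6168 [wait]  node(3,2) S=78.1249 payoff=0.0000 vs cont=8.8007 → 8.8007 [wait]  node(3,3) S=111.4842 payoff=0.0000 vs cont=2.3461 → 2.3461 [wait]  ⇒ S*(3)=38.3656
t_2: node(2,0) S=45.8304 payoff=27.7996 vs cont=27.8757 → 27.8757 [wait]  node(2,1) S=65.4000 payoff=8.2300 vs cont=14.7368 → 14.7368 [wait]  node(2,2) S=93.3258 payoff=0.0000 vs cont=5.6140 → 5.6140 [wait]  ⇒ S*(2)=-
t_1: node(1,0) S=54.7477 payoff=18.8823 vs cont=21.2866 → 21.2866 [wait]  node(1,1) S=78.1249 payoff=0.0000 vs cont=10.2092 → 10.2092 [wait]  ⇒ S*(1)=-
t_0: node(0,0) S=65.4000 payoff=8.2300 vs cont=15.7540 → 15.7540 [wait]  ⇒ S*(0)=-

price = 15.7540
boundary = - - - 38.3656 45.8304 38.3656 45.8304 54.7477
tree:
15.7540
21.2866 10.2092
27.8757 14.7368 5.6140
35.2644 20.6168 8.8007 2.3461
41.5134 27.7996 13.4215 4.0763 0.5569
46.7445 35.2644 19.7641 6.9656 1.0918 0.0000
51.1236 41.5134 27.7996 11.6439 2.1408 0.0000 0.0000
54.7894 46.7445 35.2644 18.8823 4.1975 0.0000 0.0000 0.0000
57.8582 51.1236 41.5134 27.7996 8.2300 0.0000 0.0000 0.0000 0.0000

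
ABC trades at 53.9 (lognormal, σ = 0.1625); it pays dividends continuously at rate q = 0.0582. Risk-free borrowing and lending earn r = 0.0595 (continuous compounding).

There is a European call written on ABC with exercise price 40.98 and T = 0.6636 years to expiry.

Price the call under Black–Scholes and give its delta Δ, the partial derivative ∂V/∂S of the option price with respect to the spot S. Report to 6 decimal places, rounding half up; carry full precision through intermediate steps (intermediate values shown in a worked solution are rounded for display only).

σ√T = 0.1625·√0.6636 = 0.132375
d₁ = (ln(S/K) + (r−q+σ²/2)T) / (σ√T) = (ln(53.9/40.98) + (0.0595−0.0582+0.1625²/2)·0.6636) / 0.132375 = (0.274046 + 0.009624) / 0.132375 = 2.142929
d₂ = d₁ − σ√T = 2.142929 − 0.132375 = 2.010554
e^{−rT} = 0.961285
e^{−qT} = 0.962115
N(d₁) = 0.983941,  N(d₂) = 0.977814
Call price V = S·e^{−qT}·N(d₁) − K·e^{−rT}·N(d₂) = 51.025179 − 38.519470 = 12.505709
Δ = e^{−qT}·N(d₁) = 0.946664

price = 12.505709
Δ = 0.946664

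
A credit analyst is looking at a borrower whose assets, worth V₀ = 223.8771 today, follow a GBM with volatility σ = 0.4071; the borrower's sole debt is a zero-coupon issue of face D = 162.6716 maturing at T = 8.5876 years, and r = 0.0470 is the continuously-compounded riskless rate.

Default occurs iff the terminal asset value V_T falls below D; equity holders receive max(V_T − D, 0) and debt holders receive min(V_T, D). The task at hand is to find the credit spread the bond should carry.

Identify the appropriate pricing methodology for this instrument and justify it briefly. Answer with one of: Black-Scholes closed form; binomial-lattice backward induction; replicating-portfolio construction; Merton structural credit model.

Key observation: a levered firm with one bullet debt due at 8.5876 years is the canonical structural-credit setup: equity is a call on the firm's assets struck at the face value.

framework: Merton structural credit model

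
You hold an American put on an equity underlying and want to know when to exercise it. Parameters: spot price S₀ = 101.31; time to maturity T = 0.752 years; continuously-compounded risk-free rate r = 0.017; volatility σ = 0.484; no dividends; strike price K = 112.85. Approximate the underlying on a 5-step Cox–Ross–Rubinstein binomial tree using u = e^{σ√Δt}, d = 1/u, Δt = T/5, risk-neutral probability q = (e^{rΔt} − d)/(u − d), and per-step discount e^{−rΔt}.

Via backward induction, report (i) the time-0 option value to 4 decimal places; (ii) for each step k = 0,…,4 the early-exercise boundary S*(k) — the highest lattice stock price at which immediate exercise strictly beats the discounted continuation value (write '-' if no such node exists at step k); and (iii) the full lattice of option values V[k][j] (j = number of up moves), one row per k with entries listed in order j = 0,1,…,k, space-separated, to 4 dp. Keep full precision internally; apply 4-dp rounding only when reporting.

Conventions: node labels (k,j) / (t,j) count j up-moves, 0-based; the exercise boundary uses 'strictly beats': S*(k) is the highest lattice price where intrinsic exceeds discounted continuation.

Δt=0.15040, u=1.20647, d=0.82886, q=0.45999, disc=e^(-rΔt)=0.99745
k=5 terminal: V=max(K-S,0) → 73.2165 55.1603 28.8780 0.0000 0.0000 0.0000
k=4: j=0 S=47.8168 intr=65.0332 cont=64.7451 V=65.0332[EX]; j=1 S=69.6011 intr=43.2489 cont=42.9607 V=43.2489[EX]; j=2 S=101.3100 intr=11.5400 cont=15.5546 V=15.5546[hold]; j=3 S=147.4648 intr=0.0000 cont=0.0000 V=0.0000[hold]; j=4 S=214.6468 intr=0.0000 cont=0.0000 V=0.0000[hold]  S*(4)=69.6011
k=3: j=0 S=57.6897 intr=55.1603 cont=54.8721 V=55.1603[EX]; j=1 S=83.9720 intr=28.8780 cont=30.4318 V=30.4318[hold]; j=2 S=122.2279 intr=0.0000 cont=8.3782 V=8.3782[hold]; j=3 S=177.9125 intr=0.0000 cont=0.0000 V=0.0000[hold]  S*(3)=57.6897
k=2: j=0 S=69.6011 intr=43.2489 cont=43.6736 V=43.6736[hold]; j=1 S=101.3100 intr=11.5400 cont=20.2355 V=20.2355[hold]; j=2 S=147.4648 intr=0.0000 cont=4.5127 V=4.5127[hold]  S*(2)=-
k=1: j=0 S=83.9720 intr=28.8780 cont=32.8083 V=32.8083[hold]; j=1 S=122.2279 intr=0.0000 cont=12.9700 V=12.9700[hold]  S*(1)=-
k=0: j=0 S=101.3100 intr=11.5400 cont=23.6224 V=23.6224[hold]  S*(0)=-

price = 23.6224
boundary = - - - 57.6897 69.6011
tree:
23.6224
32.8083 12.9700
43.6736 20.2355 4.5127
55.1603 30.4318 8.3782 0.0000
65.0332 43.2489 15.5546 0.0000 0.0000
73.2165 55.1603 28.8780 0.0000 0.0000 0.0000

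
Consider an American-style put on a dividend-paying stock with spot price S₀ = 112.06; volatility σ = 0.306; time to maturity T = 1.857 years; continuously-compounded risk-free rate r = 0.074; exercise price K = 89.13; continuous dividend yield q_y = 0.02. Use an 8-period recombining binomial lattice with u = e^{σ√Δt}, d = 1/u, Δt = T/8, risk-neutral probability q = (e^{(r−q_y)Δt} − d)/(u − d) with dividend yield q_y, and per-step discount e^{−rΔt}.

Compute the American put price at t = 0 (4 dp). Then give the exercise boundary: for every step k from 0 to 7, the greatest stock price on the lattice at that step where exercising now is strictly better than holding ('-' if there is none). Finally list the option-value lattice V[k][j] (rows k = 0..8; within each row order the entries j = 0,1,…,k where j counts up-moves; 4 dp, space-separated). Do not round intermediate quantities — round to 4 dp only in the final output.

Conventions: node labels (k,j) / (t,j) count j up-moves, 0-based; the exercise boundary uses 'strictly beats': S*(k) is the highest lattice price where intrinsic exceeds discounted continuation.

Δt=0.23212, u=1.15885, d=0.86292, q=0.50583, disc=e^(-rΔt)=0.98297
k=8 terminal: V=max(K-S,0) → 54.6767 42.8615 26.9944 5.6859 0.0000 0.0000 0.0000 0.0000 0.0000
k=7: j=0 S=39.9262 intr=49.2038 cont=47.8708 V=49.2038[EX]; j=1 S=53.6183 intr=35.5117 cont=34.2421 V=35.5117[EX]; j=2 S=72.0059 intr=17.1241 cont=15.9397 V=17.1241[EX]; j=3 S=96.6992 intr=0.0000 cont=2.7619 V=2.7619[hold]; j=4 S=129.8608 intr=0.0000 cont=0.0000 V=0.0000[hold]; j=5 S=174.3947 intr=0.0000 cont=0.0000 V=0.0000[hold]; j=6 S=234.2007 intr=0.0000 cont=0.0000 V=0.0000[hold]; j=7 S=314.5164 intr=0.0000 cont=0.0000 V=0.0000[hold]  S*(7)=72.0059
k=6: j=0 S=46.2685 intr=42.8615 cont=41.5579 V=42.8615[EX]; j=1 S=62.1356 intr=26.9944 cont=25.7643 V=26.9944[EX]; j=2 S=83.4441 intr=5.6859 cont=9.6913 V=9.6913[hold]; j=3 S=112.0600 intr=0.0000 cont=1.3416 V=1.3416[hold]; j=4 S=150.4893 intr=0.0000 cont=0.0000 V=0.0000[hold]; j=5 S=202.0974 intr=0.0000 cont=0.0000 V=0.0000[hold]; j=6 S=271.4037 intr=0.0000 cont=0.0000 V=0.0000[hold]  S*(6)=62.1356
k=5: j=0 S=53.6183 intr=35.5117 cont=34.2421 V=35.5117[EX]; j=1 S=72.0059 intr=17.1241 cont=17.9313 V=17.9313[hold]; j=2 S=96.6992 intr=0.0000 cont=5.3746 V=5.3746[hold]; j=3 S=129.8608 intr=0.0000 cont=0.6517 V=0.6517[hold]; j=4 S=174.3947 intr=0.0000 cont=0.0000 V=0.0000[hold]; j=5 S=234.2007 intr=0.0000 cont=0.0000 V=0.0000[hold]  S*(5)=53.6183
k=4: j=0 S=62.1356 intr=26.9944 cont=26.1656 V=26.9944[EX]; j=1 S=83.4441 intr=5.6859 cont=11.3825 V=11.3825[hold]; j=2 S=112.0600 intr=0.0000 cont=2.9348 V=2.9348[hold]; j=3 S=150.4893 intr=0.0000 cont=0.3166 V=0.3166[hold]; j=4 S=202.0974 intr=0.0000 cont=0.0000 V=0.0000[hold]  S*(4)=62.1356
k=3: j=0 S=72.0059 intr=17.1241 cont=18.7721 V=18.7721[hold]; j=1 S=96.6992 intr=0.0000 cont=6.9883 V=6.9883[hold]; j=2 S=129.8608 intr=0.0000 cont=1.5830 V=1.5830[hold]; j=3 S=174.3947 intr=0.0000 cont=0.1538 V=0.1538[hold]  S*(3)=-
k=2: j=0 S=83.4441 intr=5.6859 cont=12.5933 V=12.5933[hold]; j=1 S=112.0600 intr=0.0000 cont=4.1816 V=4.1816[hold]; j=2 S=150.4893 intr=0.0000 cont=0.8454 V=0.8454[hold]  S*(2)=-
k=1: j=0 S=96.6992 intr=0.0000 cont=8.1964 V=8.1964[hold]; j=1 S=129.8608 intr=0.0000 cont=2.4516 V=2.4516[hold]  S*(1)=-
k=0: j=0 S=112.0600 intr=0.0000 cont=5.2004 V=5.2004[hold]  S*(0)=-

price = 5.2004
boundary = - - - - 62.1356 53.6183 62.1356 72.0059
tree:
5.2004
8.1964 2.4516
12.5933 4.1816 0.8454
18.7721 6.9883 1.5830 0.1538
26.9944 11.3825 2.9348 0.3166 0.0000
35.5117 17.9313 5.3746 0.6517 0.0000 0.0000
42.8615 26.9944 9.6913 1.3416 0.0000 0.0000 0.0000
49.2038 35.5117 17.1241 2.7619 0.0000 0.0000 0.0000 0.0000
54.6767 42.8615 26.9944 5.6859 0.0000 0.0000 0.0000 0.0000 0.0000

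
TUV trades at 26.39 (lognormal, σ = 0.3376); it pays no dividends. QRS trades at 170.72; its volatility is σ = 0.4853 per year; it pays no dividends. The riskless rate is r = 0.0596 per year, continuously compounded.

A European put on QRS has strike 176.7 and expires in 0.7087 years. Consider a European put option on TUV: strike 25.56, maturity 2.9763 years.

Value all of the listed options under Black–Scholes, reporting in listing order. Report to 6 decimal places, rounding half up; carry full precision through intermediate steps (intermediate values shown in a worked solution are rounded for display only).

price(QRS put K=176.7) = 26.866161
price(TUV put K=25.56) = 3.321511

[QRS put K=176.7]
σ√T = 0.4853·√0.7087 = 0.408547
d₁ = (ln(S/K) + (r+σ²/2)T) / (σ√T) = (ln(170.72/176.7) + (0.0596+0.4853²/2)·0.7087) / 0.408547 = (-0.034429 + 0.125694) / 0.408547 = 0.223390
d₂ = d₁ − σ√T = 0.223390 − 0.408547 = -0.185157
e^{−rT} = 0.958641
N(−d₁) = 0.411616,  N(−d₂) = 0.573447
price = K·e^{−rT}·N(−d₂) − S·N(−d₁) = 97.137268 − 70.271107 = 26.866161
[TUV put K=25.56]
σ√T = 0.3376·√2.9763 = 0.582426
d₁ = (ln(S/K) + (r+σ²/2)T) / (σ√T) = (ln(26.39/25.56) + (0.0596+0.3376²/2)·2.9763) / 0.582426 = (0.031957 + 0.346998) / 0.582426 = 0.650647
d₂ = d₁ − σ√T = 0.650647 − 0.582426 = 0.068221
e^{−rT} = 0.837455
N(−d₁) = 0.257637,  N(−d₂) = 0.472805
price = K·e^{−rT}·N(−d₂) − S·N(−d₁) = 10.120552 − 6.799041 = 3.321511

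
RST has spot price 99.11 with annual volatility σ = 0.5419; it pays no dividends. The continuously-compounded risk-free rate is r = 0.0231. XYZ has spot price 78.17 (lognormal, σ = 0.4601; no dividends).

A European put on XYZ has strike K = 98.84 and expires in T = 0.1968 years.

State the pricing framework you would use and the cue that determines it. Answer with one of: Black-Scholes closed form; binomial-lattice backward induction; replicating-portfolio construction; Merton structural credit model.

framework: Black-Scholes closed form

Key observation: with XYZ following a GBM at constant σ and r, the European put struck at 98.84 prices in closed form — nothing here needs a stepwise model or a balance sheet.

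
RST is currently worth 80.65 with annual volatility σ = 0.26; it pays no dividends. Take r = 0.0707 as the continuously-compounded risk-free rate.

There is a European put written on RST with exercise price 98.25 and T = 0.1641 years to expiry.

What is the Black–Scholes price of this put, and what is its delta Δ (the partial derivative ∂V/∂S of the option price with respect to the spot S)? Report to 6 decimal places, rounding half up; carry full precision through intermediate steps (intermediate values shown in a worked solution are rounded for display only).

price = 16.612151
Δ = -0.956493

σ√T = 0.26·√0.1641 = 0.105324
d₁ = (ln(S/K) + (r+σ²/2)T) / (σ√T) = (ln(80.65/98.25) + (0.0707+0.26²/2)·0.1641) / 0.105324 = (-0.197396 + 0.017148) / 0.105324 = -1.711366
d₂ = d₁ − σ√T = -1.711366 − 0.105324 = -1.816690
e^{−rT} = 0.988465
N(−d₁) = 0.956493,  N(−d₂) = 0.965368
Put price V = K·e^{−rT}·N(−d₂) − S·N(−d₁) = 93.753326 − 77.141175 = 16.612151
Δ = −N(−d₁) = -0.956493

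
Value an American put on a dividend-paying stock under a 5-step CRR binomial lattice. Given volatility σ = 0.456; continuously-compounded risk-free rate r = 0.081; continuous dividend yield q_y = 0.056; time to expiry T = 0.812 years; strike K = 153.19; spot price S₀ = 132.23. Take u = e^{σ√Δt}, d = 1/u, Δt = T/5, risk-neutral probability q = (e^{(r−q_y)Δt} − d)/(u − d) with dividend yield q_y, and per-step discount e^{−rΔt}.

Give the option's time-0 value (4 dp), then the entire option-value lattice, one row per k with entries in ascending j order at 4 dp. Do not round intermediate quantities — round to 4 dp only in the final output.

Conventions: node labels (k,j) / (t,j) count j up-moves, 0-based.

price = 32.2218
tree:
32.2218
45.5207 17.8502
61.6279 28.2990 6.3460
76.9982 43.1570 12.0231 0.0000
89.7883 61.6279 22.7790 0.0000 0.0000
100.4313 76.9982 43.1570 0.0000 0.0000 0.0000

Δt=0.16240  u=1.20173  d=0.83213  q=0.46520  discount=0.98693
step 5 (expiry): payoffs max(K−S,0) = 100.4313 76.9982 43.1570 0.0000 0.0000 0.0000
k=4: (k=4,j=0): S=63.4017, K−S=89.7883, hold=88.3603 ⇒ V=89.7883 exercise | (k=4,j=1): S=91.5621, K−S=61.6279, hold=60.4549 ⇒ V=61.6279 exercise | (k=4,j=2): S=132.2300, K−S=20.9600, hold=22.7790 ⇒ V=22.7790 continue | (k=4,j=3): S=190.9609, K−S=0.0000, hold=0.0000 ⇒ V=0.0000 continue | (k=4,j=4): S=275.7775, K−S=0.0000, hold=0.0000 ⇒ V=0.0000 continue
k=3: (k=3,j=0): S=76.1918, K−S=76.9982, hold=75.6860 ⇒ V=76.9982 exercise | (k=3,j=1): S=110.0330, K−S=43.1570, hold=42.9864 ⇒ V=43.1570 exercise | (k=3,j=2): S=158.9049, K−S=0.0000, hold=12.0231 ⇒ V=12.0231 continue | (k=3,j=3): S=229.4836, K−S=0.0000, hold=0.0000 ⇒ V=0.0000 continue
k=2: (k=2,j=0): S=91.5621, K−S=61.6279, hold=60.4549 ⇒ V=61.6279 exercise | (k=2,j=1): S=132.2300, K−S=20.9600, hold=28.2990 ⇒ V=28.2990 continue | (k=2,j=2): S=190.9609, K−S=0.0000, hold=6.3460 ⇒ V=6.3460 continue
k=1: (k=1,j=0): S=110.0330, K−S=43.1570, hold=45.5207 ⇒ V=45.5207 continue | (k=1,j=1): S=158.9049, K−S=0.0000, hold=17.8502 ⇒ V=17.8502 continue
k=0: (k=0,j=0): S=132.2300, K−S=20.9600, hold=32.2218 ⇒ V=32.2218 continue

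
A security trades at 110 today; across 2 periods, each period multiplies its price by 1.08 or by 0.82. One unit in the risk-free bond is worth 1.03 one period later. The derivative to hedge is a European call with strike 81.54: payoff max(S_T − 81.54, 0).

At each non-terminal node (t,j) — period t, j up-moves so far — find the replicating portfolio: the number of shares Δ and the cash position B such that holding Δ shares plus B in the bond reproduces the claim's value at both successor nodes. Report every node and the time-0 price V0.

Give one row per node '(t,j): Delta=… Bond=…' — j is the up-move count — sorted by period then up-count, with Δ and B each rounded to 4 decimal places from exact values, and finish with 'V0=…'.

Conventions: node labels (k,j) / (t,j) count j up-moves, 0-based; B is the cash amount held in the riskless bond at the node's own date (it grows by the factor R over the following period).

(0,0): Delta=0.9505 Bond=-71.1548
(1,0): Delta=0.6770 Bond=-48.6121
(1,1): Delta=1.0000 Bond=-79.1650
V0=33.4048

No-arbitrage ⇒ martingale measure with p* = (R−d)/(u−d) = 0.8077.
Payoffs at expiry: V(2,0)=0.0000, V(2,1)=15.8760, V(2,2)=46.7640
Node (1,0) S=90.2000: V=(p*·15.8760+(1−p*)·0.0000)/1.03=12.4494; Δ=(15.8760−0.0000)/(97.4160−73.9640)=0.6770; B=V−Δ·S=-48.6121
Node (1,1) S=118.8000: V=(p*·46.7640+(1−p*)·15.8760)/1.03=39.6350; Δ=(46.7640−15.8760)/(128.3040−97.4160)=1.0000; B=V−Δ·S=-79.1650
Node (0,0) S=110.0000: V=(p*·39.6350+(1−p*)·12.4494)/1.03=33.4048; Δ=(39.6350−12.4494)/(118.8000−90.2000)=0.9505; B=V−Δ·S=-71.1548
Check: Δ(0,0)·S0 + B(0,0) = 33.4048 = V0.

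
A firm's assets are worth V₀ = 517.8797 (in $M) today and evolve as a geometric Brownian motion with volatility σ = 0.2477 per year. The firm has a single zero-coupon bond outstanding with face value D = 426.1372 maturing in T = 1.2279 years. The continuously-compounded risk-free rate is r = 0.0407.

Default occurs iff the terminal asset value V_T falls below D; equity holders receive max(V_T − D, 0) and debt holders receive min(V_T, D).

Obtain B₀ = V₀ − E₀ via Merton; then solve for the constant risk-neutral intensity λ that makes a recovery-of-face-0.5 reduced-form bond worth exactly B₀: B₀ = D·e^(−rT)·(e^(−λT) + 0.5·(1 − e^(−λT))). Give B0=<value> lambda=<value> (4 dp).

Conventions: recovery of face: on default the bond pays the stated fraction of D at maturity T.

With assets at 517.8797 and a single debt payment of 426.1372 at 1.2279 years:
d₁ = [ln(V₀/D) + (r + σ²/2)T] / (σ√T)
   = [ln(517.8797/426.1372) + (0.0407 + 0.5·0.2477²)·1.2279] / (0.2477·√1.2279)
   = [0.194982 + 0.087645] / 0.274478 = 1.029686
d₂ = d₁ − σ√T = 1.029686 − 0.274478 = 0.755208
N(d₁) = 0.848421,  N(d₂) = 0.774938,  e^(−rT) = 0.951253
E₀ = V₀·N(d₁) − D·e^(−rT)·N(d₂)
   = 517.8797·0.848421 − 426.1372·0.951253·0.774938 = 125.248103
B₀ = V₀ − E₀ = 517.8797 − 125.248103 = 392.631597
e^(−λT) = (B₀·e^(rT)/D − 0.5)/(1 − 0.5) = (392.6316·1.051245/426.1372 − 0.5)/0.5 = 0.93717963
λ = −ln(0.93717963)/1.2279 = 0.052838

B0=392.6316 lambda=0.0528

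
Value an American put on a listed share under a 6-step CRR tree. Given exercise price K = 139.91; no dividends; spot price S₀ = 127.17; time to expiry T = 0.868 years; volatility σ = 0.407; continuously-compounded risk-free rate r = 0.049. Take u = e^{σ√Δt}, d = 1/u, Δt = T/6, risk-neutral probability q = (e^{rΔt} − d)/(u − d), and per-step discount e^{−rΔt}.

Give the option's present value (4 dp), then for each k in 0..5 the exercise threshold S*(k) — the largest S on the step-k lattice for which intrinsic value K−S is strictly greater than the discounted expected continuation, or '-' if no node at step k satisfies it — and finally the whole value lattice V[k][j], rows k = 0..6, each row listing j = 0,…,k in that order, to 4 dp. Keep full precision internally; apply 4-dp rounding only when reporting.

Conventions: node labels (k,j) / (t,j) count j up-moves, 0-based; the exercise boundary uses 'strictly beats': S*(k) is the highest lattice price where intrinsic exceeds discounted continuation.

Δt=0.14467, u=1.16743, d=0.85658, q=0.48426, disc=e^(-rΔt)=0.99294
k=6 terminal: V=max(K-S,0) → 89.6752 71.4456 46.6007 12.7400 0.0000 0.0000 0.0000
k=5: j=0 S=58.6455 intr=81.2645 cont=80.2762 V=81.2645[EX]; j=1 S=79.9272 intr=59.9828 cont=58.9945 V=59.9828[EX]; j=2 S=108.9318 intr=30.9782 cont=29.9899 V=30.9782[EX]; j=3 S=148.4618 intr=0.0000 cont=6.5241 V=6.5241[hold]; j=4 S=202.3367 intr=0.0000 cont=0.0000 V=0.0000[hold]; j=5 S=275.7621 intr=0.0000 cont=0.0000 V=0.0000[hold]  S*(5)=108.9318
k=4: j=0 S=68.4644 intr=71.4456 cont=70.4573 V=71.4456[EX]; j=1 S=93.3093 intr=46.6007 cont=45.6125 V=46.6007[EX]; j=2 S=127.1700 intr=12.7400 cont=19.0008 V=19.0008[hold]; j=3 S=173.3184 intr=0.0000 cont=3.3410 V=3.3410[hold]; j=4 S=236.2134 intr=0.0000 cont=0.0000 V=0.0000[hold]  S*(4)=93.3093
k=3: j=0 S=79.9272 intr=59.9828 cont=58.9945 V=59.9828[EX]; j=1 S=108.9318 intr=30.9782 cont=33.0004 V=33.0004[hold]; j=2 S=148.4618 intr=0.0000 cont=11.3367 V=11.3367[hold]; j=3 S=202.3367 intr=0.0000 cont=1.7109 V=1.7109[hold]  S*(3)=79.9272
k=2: j=0 S=93.3093 intr=46.6007 cont=46.5848 V=46.6007[EX]; j=1 S=127.1700 intr=12.7400 cont=22.3505 V=22.3505[hold]; j=2 S=173.3184 intr=0.0000 cont=6.6281 V=6.6281[hold]  S*(2)=93.3093
k=1: j=0 S=108.9318 intr=30.9782 cont=34.6111 V=34.6111[hold]; j=1 S=148.4618 intr=0.0000 cont=14.6327 V=14.6327[hold]  S*(1)=-
k=0: j=0 S=127.1700 intr=12.7400 cont=24.7601 V=24.7601[hold]  S*(0)=-

price = 24.7601
boundary = - - 93.3093 79.9272 93.3093 108.9318
tree:
24.7601
34.6111 14.6327
46.6007 22.3505 6.6281
59.9828 33.0004 11.3367 1.7109
71.4456 46.6007 19.0008 3.3410 0.0000
81.2645 59.9828 30.9782 6.5241 0.0000 0.0000
89.6752 71.4456 46.6007 12.7400 0.0000 0.0000 0.0000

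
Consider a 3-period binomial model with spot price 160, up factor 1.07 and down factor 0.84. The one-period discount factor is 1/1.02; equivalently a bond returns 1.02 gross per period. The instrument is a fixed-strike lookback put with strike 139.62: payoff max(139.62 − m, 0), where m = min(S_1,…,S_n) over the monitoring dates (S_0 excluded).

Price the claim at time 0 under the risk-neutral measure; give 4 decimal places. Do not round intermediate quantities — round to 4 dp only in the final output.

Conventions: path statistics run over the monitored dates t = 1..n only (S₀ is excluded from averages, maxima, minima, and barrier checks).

Under the martingale measure an up-move has probability p* = 0.7826; value the claim as the probability-weighted average of per-path payoffs, discounted 3 periods at R = 1.02.
Enumerate all 2^3 = 8 price paths (U = up ×1.07, D = down ×0.84); each path with k up-moves has probability p*^k·(1−p*)^(3−k).
DDD: m=94.8326, payoff=44.7874, prob=0.010274
UDD: m=120.7987, payoff=18.8213, prob=0.036985
DUD: m=120.7987, payoff=18.8213, prob=0.036985
UUD: m=153.8746, payoff=0.0000, prob=0.133147
DDU: m=112.8960, payoff=26.7240, prob=0.036985
UDU: m=143.8080, payoff=0.0000, prob=0.133147
DUU: m=134.4000, payoff=5.2200, prob=0.133147
UUU: m=171.2000, payoff=0.0000, prob=0.479329
Price = Σ prob·payoff / R^3 = 3.535775 / 1.061208 = 3.3318

price = 3.3318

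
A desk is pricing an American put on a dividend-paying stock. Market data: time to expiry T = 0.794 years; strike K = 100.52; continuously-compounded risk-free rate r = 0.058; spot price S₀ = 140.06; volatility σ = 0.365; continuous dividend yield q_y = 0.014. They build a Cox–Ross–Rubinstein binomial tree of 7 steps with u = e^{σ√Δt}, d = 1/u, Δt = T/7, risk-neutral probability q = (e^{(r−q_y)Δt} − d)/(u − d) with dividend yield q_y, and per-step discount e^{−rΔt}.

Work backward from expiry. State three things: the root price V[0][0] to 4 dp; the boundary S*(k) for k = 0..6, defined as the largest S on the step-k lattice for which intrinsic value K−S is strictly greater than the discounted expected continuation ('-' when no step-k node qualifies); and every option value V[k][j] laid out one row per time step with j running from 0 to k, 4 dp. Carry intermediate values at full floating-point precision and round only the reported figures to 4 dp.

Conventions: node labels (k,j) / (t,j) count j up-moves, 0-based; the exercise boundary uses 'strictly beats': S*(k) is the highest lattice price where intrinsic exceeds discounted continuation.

params: Δt=0.11343 u=1.13080 d=0.88433 q=0.48961 e^(-rΔt)=0.99344
t_7 payoffs: 41.2817 24.7709 3.6583 0.0000 0.0000 0.0000 0.0000 0.0000
t_6: node(6,0) S=66.9869 payoff=33.5331 vs cont=32.9802 → 33.5331 [stop]  node(6,1) S=85.6574 payoff=14.8626 vs cont=14.3394 → 14.8626 [stop]  node(6,2) S=109.5316 payoff=0.0000 vs cont=1.8549 → 1.8549 [wait]  node(6,3) S=140.0600 payoff=0.0000 vs cont=0.0000 → 0.0000 [wait]  node(6,4) S=179.0972 payoff=0.0000 vs cont=0.0000 → 0.0000 [wait]  node(6,5) S=229.0148 payoff=0.0000 vs cont=0.0000 → 0.0000 [wait]  node(6,6) S=292.8453 payoff=0.0000 vs cont=0.0000 → 0.0000 [wait]  ⇒ S*(6)=85.6574
t_5: node(5,0) S=75.7491 payoff=24.7709 vs cont=24.2320 → 24.7709 [stop]  node(5,1) S=96.8617 payoff=3.6583 vs cont=8.4383 → 8.4383 [wait]  node(5,2) S=123.8588 payoff=0.0000 vs cont=0.9405 → 0.9405 [wait]  node(5,3) S=158.3804 payoff=0.0000 vs cont=0.0000 → 0.0000 [wait]  node(5,4) S=202.5239 payoff=0.0000 vs cont=0.0000 → 0.0000 [wait]  node(5,5) S=258.9709 payoff=0.0000 vs cont=0.0000 → 0.0000 [wait]  ⇒ S*(5)=75.7491
t_4: node(4,0) S=85.6574 payoff=14.8626 vs cont=16.6644 → 16.6644 [wait]  node(4,1) S=109.5316 payoff=0.0000 vs cont=4.7361 → 4.7361 [wait]  node(4,2) S=140.0600 payoff=0.0000 vs cont=0.4769 → 0.4769 [wait]  node(4,3) S=179.0972 payoff=0.0000 vs cont=0.0000 → 0.0000 [wait]  node(4,4) S=229.0148 payoff=0.0000 vs cont=0.0000 → 0.0000 [wait]  ⇒ S*(4)=-
t_3: node(3,0) S=96.8617 payoff=3.6583 vs cont=10.7532 → 10.7532 [wait]  node(3,1) S=123.8588 payoff=0.0000 vs cont=2.6334 → 2.6334 [wait]  node(3,2) S=158.3804 payoff=0.0000 vs cont=0.2418 → 0.2418 [wait]  node(3,3) S=202.5239 payoff=0.0000 vs cont=0.0000 → 0.0000 [wait]  ⇒ S*(3)=-
t_2: node(2,0) S=109.5316 payoff=0.0000 vs cont=6.7333 → 6.7333 [wait]  node(2,1) S=140.0600 payoff=0.0000 vs cont=1.4529 → 1.4529 [wait]  node(2,2) S=179.0972 payoff=0.0000 vs cont=0.1226 → 0.1226 [wait]  ⇒ S*(2)=-
t_1: node(1,0) S=123.8588 payoff=0.0000 vs cont=4.1208 → 4.1208 [wait]  node(1,1) S=158.3804 payoff=0.0000 vs cont=0.7963 → 0.7963 [wait]  ⇒ S*(1)=-
t_0: node(0,0) S=140.0600 payoff=0.0000 vs cont=2.4767 → 2.4767 [wait]  ⇒ S*(0)=-

price = 2.4767
boundary = - - - - - 75.7491 85.6574
tree:
2.4767
4.1208 0.7963
6.7333 1.4529 0.1226
10.7532 2.6334 0.2418 0.0000
16.6644 4.7361 0.4769 0.0000 0.0000
24.7709 8.4383 0.9405 0.0000 0.0000 0.0000
33.5331 14.8626 1.8549 0.0000 0.0000 0.0000 0.0000
41.2817 24.7709 3.6583 0.0000 0.0000 0.0000 0.0000 0.0000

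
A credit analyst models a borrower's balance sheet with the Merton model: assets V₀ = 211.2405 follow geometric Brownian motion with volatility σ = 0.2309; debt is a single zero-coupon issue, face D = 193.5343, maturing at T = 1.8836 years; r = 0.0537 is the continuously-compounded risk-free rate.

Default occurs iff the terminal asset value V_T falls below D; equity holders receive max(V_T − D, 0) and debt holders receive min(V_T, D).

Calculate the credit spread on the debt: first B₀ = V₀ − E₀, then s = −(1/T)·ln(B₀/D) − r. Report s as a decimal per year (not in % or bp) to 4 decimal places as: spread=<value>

spread=0.0322

Work the structural quantities from V₀ = 211.2405 against face 193.5343:
d₁ = [ln(V₀/D) + (r + σ²/2)T] / (σ√T)
   = [ln(211.2405/193.5343) + (0.0537 + 0.5·0.2309²)·1.8836] / (0.2309·√1.8836)
   = [0.087543 + 0.151361] / 0.316897 = 0.753884
d₂ = d₁ − σ√T = 0.753884 − 0.316897 = 0.436987
N(d₁) = 0.774541,  N(d₂) = 0.668940,  e^(−rT) = 0.903798
E₀ = V₀·N(d₁) − D·e^(−rT)·N(d₂)
   = 211.2405·0.774541 − 193.5343·0.903798·0.668940 = 46.606150
B₀ = V₀ − E₀ = 211.2405 − 46.606150 = 164.634350
spread = −(1/T)·ln(B₀/D) − r = −(1/1.8836)·ln(164.634350/193.5343) − 0.0537 = 0.03216101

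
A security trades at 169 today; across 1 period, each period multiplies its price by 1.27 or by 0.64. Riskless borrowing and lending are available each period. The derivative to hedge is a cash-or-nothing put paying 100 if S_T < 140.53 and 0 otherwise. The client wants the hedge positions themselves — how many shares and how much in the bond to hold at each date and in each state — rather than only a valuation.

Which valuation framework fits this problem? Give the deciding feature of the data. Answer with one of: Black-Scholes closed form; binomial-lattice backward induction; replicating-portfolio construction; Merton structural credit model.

framework: replicating-portfolio construction

Key observation: the mandate to exhibit the hedge at every date and state singles out the replicating-portfolio construction on the 1-period tree with factors 1.27 and 0.64 from 169.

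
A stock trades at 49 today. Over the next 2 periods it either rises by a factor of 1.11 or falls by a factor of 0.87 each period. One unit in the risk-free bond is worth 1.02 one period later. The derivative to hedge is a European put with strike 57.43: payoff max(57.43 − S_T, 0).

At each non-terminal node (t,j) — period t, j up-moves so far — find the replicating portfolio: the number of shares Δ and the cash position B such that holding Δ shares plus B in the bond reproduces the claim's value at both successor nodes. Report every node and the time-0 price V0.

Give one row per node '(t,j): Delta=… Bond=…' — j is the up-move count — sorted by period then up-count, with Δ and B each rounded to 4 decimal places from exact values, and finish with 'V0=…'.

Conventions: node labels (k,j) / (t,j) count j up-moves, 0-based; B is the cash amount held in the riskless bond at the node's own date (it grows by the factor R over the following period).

(0,0): Delta=-0.8467 Bond=48.7913
(1,0): Delta=-1.0000 Bond=56.3039
(1,1): Delta=-0.7746 Bond=45.8451
V0=7.3049

Arbitrage-free pricing uses the up-move probability p* = (R−d)/(u−d) = 0.6250, discounting each step at R = 1.02.
At maturity the claim pays: V(2,0)=20.3419, V(2,1)=10.1107, V(2,2)=0.0000
  t=1,j=0: stock 42.6300 → up 47.3193 (V=10.1107), down 37.0881 (V=20.3419). Price 13.6739; hedge Δ=-1.0000, bond B=56.3039.
  t=1,j=1: stock 54.3900 → up 60.3729 (V=0.0000), down 47.3193 (V=10.1107). Price 3.7172; hedge Δ=-0.7746, bond B=45.8451.
  t=0,j=0: stock 49.0000 → up 54.3900 (V=3.7172), down 42.6300 (V=13.6739). Price 7.3049; hedge Δ=-0.8467, bond B=48.7913.
Verification: the root portfolio costs Δ(0,0)·S0 + B(0,0) = 7.3049, matching V0.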